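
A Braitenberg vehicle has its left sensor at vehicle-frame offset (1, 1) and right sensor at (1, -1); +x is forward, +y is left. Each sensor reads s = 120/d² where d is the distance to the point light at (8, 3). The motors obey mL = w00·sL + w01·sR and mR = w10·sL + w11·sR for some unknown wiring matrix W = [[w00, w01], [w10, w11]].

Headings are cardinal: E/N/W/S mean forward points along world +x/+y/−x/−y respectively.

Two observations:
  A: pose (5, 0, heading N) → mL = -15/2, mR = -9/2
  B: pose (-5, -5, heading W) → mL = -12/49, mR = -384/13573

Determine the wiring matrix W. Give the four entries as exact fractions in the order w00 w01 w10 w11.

obs A: pose=(5,0,N) → sL=6, sR=15, mL=-15/2, mR=-9/2
obs B: pose=(-5,-5,W) → sL=120/277, sR=24/49, mL=-12/49, mR=-384/13573
sensor matrix S = [[6, 15], [120/277, 24/49]]; det S = -48312/13573
solve [mL_A; mL_B] = S·[w00; w01] and [mR_A; mR_B] = S·[w10; w11]:
  w00 = 0, w01 = -1/2, w10 = 1/2, w11 = -1/2

0 -1/2 1/2 -1/2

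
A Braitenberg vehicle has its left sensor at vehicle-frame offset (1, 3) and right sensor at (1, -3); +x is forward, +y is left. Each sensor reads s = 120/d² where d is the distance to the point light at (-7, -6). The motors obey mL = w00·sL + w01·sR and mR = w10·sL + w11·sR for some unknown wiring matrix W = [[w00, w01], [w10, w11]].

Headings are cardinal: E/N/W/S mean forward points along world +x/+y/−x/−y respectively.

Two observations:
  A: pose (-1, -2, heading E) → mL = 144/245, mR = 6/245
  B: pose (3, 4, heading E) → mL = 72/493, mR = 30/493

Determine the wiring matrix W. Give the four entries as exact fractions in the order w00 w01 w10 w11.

-1/2 1/2 1 -1/2

obs A: pose=(-1,-2,E) → sL=60/49, sR=12/5, mL=144/245, mR=6/245
obs B: pose=(3,4,E) → sL=12/29, sR=12/17, mL=72/493, mR=30/493
sensor matrix S = [[60/49, 12/5], [12/29, 12/17]]; det S = -15552/120785
solve [mL_A; mL_B] = S·[w00; w01] and [mR_A; mR_B] = S·[w10; w11]:
  w00 = -1/2, w01 = 1/2, w10 = 1, w11 = -1/2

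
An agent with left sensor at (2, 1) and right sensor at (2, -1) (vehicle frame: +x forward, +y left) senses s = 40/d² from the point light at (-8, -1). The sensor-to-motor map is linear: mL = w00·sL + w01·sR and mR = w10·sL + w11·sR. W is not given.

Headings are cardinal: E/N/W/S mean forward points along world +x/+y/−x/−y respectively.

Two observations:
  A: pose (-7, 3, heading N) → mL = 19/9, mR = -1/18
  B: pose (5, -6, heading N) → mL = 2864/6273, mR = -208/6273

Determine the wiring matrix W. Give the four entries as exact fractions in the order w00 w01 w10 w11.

obs A: pose=(-7,3,N) → sL=10/9, sR=1, mL=19/9, mR=-1/18
obs B: pose=(5,-6,N) → sL=40/153, sR=8/41, mL=2864/6273, mR=-208/6273
sensor matrix S = [[10/9, 1], [40/153, 8/41]]; det S = -280/6273
solve [mL_A; mL_B] = S·[w00; w01] and [mR_A; mR_B] = S·[w10; w11]:
  w00 = 1, w01 = 1, w10 = -1/2, w11 = 1/2

1 1 -1/2 1/2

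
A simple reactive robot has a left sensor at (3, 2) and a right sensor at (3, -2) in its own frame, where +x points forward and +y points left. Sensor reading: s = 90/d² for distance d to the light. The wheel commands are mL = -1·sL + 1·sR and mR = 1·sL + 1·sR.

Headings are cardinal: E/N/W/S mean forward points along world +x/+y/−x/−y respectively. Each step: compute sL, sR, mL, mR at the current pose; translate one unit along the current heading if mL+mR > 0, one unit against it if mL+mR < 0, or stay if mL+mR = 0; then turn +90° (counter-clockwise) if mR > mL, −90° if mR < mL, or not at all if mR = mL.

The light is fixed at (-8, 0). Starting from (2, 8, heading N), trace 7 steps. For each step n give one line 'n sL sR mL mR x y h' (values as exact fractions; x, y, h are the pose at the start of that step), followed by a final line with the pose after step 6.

0 18/37 18/53 -288/1961 1620/1961 2 8 N
1 45/49 9/17 -324/833 1206/833 2 9 W
2 90/157 18/17 1296/2669 4356/2669 1 9 S
3 45/122 1/2 8/61 53/61 1 8 E
4 18/37 18/53 -288/1961 1620/1961 2 8 N
5 45/49 9/17 -324/833 1206/833 2 9 W
6 90/157 18/17 1296/2669 4356/2669 1 9 S
final 1 8 E

n=0: pose=(2,8,N); sL=18/37, sR=18/53; mL=-288/1961, mR=1620/1961; mL+mR=36/53 → advance +1; mR−mL=36/37 → turn +1·90°
n=1: pose=(2,9,W); sL=45/49, sR=9/17; mL=-324/833, mR=1206/833; mL+mR=18/17 → advance +1; mR−mL=90/49 → turn +1·90°
n=2: pose=(1,9,S); sL=90/157, sR=18/17; mL=1296/2669, mR=4356/2669; mL+mR=36/17 → advance +1; mR−mL=180/157 → turn +1·90°
n=3: pose=(1,8,E); sL=45/122, sR=1/2; mL=8/61, mR=53/61; mL+mR=1 → advance +1; mR−mL=45/61 → turn +1·90°
n=4: pose=(2,8,N); sL=18/37, sR=18/53; mL=-288/1961, mR=1620/1961; mL+mR=36/53 → advance +1; mR−mL=36/37 → turn +1·90°
n=5: pose=(2,9,W); sL=45/49, sR=9/17; mL=-324/833, mR=1206/833; mL+mR=18/17 → advance +1; mR−mL=90/49 → turn +1·90°
n=6: pose=(1,9,S); sL=90/157, sR=18/17; mL=1296/2669, mR=4356/2669; mL+mR=36/17 → advance +1; mR−mL=180/157 → turn +1·90°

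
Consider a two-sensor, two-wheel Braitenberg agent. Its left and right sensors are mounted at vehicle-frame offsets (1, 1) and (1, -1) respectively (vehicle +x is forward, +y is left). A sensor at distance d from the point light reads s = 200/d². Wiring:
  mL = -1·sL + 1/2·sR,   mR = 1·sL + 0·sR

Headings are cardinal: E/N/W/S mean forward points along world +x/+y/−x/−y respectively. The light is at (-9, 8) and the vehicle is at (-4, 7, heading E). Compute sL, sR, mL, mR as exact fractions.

left sensor world pos  = (-3, 8); dL² = 36
right sensor world pos = (-3, 6); dR² = 40
sL = 200/36 = 50/9
sR = 200/40 = 5
mL = -1·sL + 1/2·sR = -55/18
mR = 1·sL + 0·sR = 50/9

50/9 5 -55/18 50/9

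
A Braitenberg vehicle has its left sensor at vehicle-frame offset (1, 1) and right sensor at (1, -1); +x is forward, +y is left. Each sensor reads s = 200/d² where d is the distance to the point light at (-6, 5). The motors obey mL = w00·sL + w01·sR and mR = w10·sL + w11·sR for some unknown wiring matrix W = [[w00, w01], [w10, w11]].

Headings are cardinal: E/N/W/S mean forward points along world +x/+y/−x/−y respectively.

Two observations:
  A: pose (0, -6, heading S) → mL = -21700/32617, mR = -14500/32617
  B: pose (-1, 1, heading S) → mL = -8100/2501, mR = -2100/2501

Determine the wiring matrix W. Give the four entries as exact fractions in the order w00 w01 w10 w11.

1/2 -1 -1 1/2

obs A: pose=(0,-6,S) → sL=200/193, sR=200/169, mL=-21700/32617, mR=-14500/32617
obs B: pose=(-1,1,S) → sL=200/61, sR=200/41, mL=-8100/2501, mR=-2100/2501
sensor matrix S = [[200/193, 200/169], [200/61, 200/41]]; det S = 95840000/81575117
solve [mL_A; mL_B] = S·[w00; w01] and [mR_A; mR_B] = S·[w10; w11]:
  w00 = 1/2, w01 = -1, w10 = -1, w11 = 1/2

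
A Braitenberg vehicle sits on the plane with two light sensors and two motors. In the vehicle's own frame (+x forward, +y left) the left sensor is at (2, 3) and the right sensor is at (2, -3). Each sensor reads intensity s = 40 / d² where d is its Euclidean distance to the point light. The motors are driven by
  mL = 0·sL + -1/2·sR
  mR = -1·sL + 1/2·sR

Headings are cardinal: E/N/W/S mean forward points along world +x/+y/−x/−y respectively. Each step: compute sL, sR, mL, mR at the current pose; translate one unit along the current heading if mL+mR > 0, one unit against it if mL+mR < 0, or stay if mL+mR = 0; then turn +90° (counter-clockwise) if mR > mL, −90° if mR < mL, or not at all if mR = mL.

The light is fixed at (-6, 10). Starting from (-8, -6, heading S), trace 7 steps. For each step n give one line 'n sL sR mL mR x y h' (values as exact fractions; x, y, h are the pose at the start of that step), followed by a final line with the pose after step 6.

n=0: pose=(-8,-6,S); sL=8/65, sR=40/349; mL=-20/349, mR=-1492/22685; mL+mR=-8/65 → advance -1; mR−mL=-192/22685 → turn -1·90°
n=1: pose=(-8,-5,W); sL=2/17, sR=1/4; mL=-1/8, mR=1/136; mL+mR=-2/17 → advance -1; mR−mL=9/68 → turn +1·90°
n=2: pose=(-7,-5,S); sL=40/293, sR=8/61; mL=-4/61, mR=-1268/17873; mL+mR=-40/293 → advance -1; mR−mL=-96/17873 → turn -1·90°
n=3: pose=(-7,-4,W); sL=20/149, sR=4/13; mL=-2/13, mR=38/1937; mL+mR=-20/149 → advance -1; mR−mL=336/1937 → turn +1·90°
n=4: pose=(-6,-4,S); sL=8/53, sR=8/53; mL=-4/53, mR=-4/53; mL+mR=-8/53 → advance -1; mR−mL=0 → turn +0·90°
n=5: pose=(-6,-3,S); sL=20/117, sR=20/117; mL=-10/117, mR=-10/117; mL+mR=-20/117 → advance -1; mR−mL=0 → turn +0·90°
n=6: pose=(-6,-2,S); sL=8/41, sR=8/41; mL=-4/41, mR=-4/41; mL+mR=-8/41 → advance -1; mR−mL=0 → turn +0·90°

0 8/65 40/349 -20/349 -1492/22685 -8 -6 S
1 2/17 1/4 -1/8 1/136 -8 -5 W
2 40/293 8/61 -4/61 -1268/17873 -7 -5 S
3 20/149 4/13 -2/13 38/1937 -7 -4 W
4 8/53 8/53 -4/53 -4/53 -6 -4 S
5 20/117 20/117 -10/117 -10/117 -6 -3 S
6 8/41 8/41 -4/41 -4/41 -6 -2 S
final -6 -1 S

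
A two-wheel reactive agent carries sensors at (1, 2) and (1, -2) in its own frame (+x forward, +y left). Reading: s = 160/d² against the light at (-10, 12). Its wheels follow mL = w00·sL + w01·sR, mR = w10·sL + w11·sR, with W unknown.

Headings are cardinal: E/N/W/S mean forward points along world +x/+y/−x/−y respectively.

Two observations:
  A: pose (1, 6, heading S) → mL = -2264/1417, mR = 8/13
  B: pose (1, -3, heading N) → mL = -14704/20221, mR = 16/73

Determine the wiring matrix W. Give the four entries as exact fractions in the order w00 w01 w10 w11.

-1/2 -1 0 1/2

obs A: pose=(1,6,S) → sL=80/109, sR=16/13, mL=-2264/1417, mR=8/13
obs B: pose=(1,-3,N) → sL=160/277, sR=32/73, mL=-14704/20221, mR=16/73
sensor matrix S = [[80/109, 16/13], [160/277, 32/73]]; det S = -11151360/28653157
solve [mL_A; mL_B] = S·[w00; w01] and [mR_A; mR_B] = S·[w10; w11]:
  w00 = -1/2, w01 = -1, w10 = 0, w11 = 1/2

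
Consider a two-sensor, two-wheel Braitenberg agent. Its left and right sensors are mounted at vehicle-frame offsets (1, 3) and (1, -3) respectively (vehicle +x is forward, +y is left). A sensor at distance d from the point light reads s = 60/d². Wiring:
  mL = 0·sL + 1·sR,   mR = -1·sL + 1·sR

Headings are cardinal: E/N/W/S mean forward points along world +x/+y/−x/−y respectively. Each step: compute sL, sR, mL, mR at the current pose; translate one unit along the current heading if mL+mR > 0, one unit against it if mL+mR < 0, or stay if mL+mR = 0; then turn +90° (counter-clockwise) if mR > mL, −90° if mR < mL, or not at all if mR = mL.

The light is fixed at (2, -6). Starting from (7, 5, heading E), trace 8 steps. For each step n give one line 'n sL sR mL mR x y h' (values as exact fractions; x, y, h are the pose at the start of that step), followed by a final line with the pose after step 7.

n=0: pose=(7,5,E); sL=15/58, sR=3/5; mL=3/5, mR=99/290; mL+mR=273/290 → advance +1; mR−mL=-15/58 → turn -1·90°
n=1: pose=(8,5,S); sL=60/181, sR=60/109; mL=60/109, mR=4320/19729; mL+mR=15180/19729 → advance +1; mR−mL=-60/181 → turn -1·90°
n=2: pose=(8,4,W); sL=30/37, sR=30/97; mL=30/97, mR=-1800/3589; mL+mR=-690/3589 → advance -1; mR−mL=-30/37 → turn -1·90°
n=3: pose=(9,4,N); sL=60/137, sR=60/221; mL=60/221, mR=-5040/30277; mL+mR=3180/30277 → advance +1; mR−mL=-60/137 → turn -1·90°
n=4: pose=(9,5,E); sL=3/13, sR=15/32; mL=15/32, mR=99/416; mL+mR=147/208 → advance +1; mR−mL=-3/13 → turn -1·90°
n=5: pose=(10,5,S); sL=60/221, sR=12/25; mL=12/25, mR=1152/5525; mL+mR=3804/5525 → advance +1; mR−mL=-60/221 → turn -1·90°
n=6: pose=(10,4,W); sL=30/49, sR=30/109; mL=30/109, mR=-1800/5341; mL+mR=-330/5341 → advance -1; mR−mL=-30/49 → turn -1·90°
n=7: pose=(11,4,N); sL=60/157, sR=12/53; mL=12/53, mR=-1296/8321; mL+mR=588/8321 → advance +1; mR−mL=-60/157 → turn -1·90°

0 15/58 3/5 3/5 99/290 7 5 E
1 60/181 60/109 60/109 4320/19729 8 5 S
2 30/37 30/97 30/97 -1800/3589 8 4 W
3 60/137 60/221 60/221 -5040/30277 9 4 N
4 3/13 15/32 15/32 99/416 9 5 E
5 60/221 12/25 12/25 1152/5525 10 5 S
6 30/49 30/109 30/109 -1800/5341 10 4 W
7 60/157 12/53 12/53 -1296/8321 11 4 N
final 11 5 E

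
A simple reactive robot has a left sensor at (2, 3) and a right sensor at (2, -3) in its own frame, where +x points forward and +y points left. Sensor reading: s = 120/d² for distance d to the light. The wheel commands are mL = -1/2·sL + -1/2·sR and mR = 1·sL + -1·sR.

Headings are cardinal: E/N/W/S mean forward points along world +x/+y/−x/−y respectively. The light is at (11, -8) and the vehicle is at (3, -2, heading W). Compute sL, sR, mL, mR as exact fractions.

left sensor world pos  = (1, -5); dL² = 109
right sensor world pos = (1, 1); dR² = 181
sL = 120/109 = 120/109
sR = 120/181 = 120/181
mL = -1/2·sL + -1/2·sR = -17400/19729
mR = 1·sL + -1·sR = 8640/19729

120/109 120/181 -17400/19729 8640/19729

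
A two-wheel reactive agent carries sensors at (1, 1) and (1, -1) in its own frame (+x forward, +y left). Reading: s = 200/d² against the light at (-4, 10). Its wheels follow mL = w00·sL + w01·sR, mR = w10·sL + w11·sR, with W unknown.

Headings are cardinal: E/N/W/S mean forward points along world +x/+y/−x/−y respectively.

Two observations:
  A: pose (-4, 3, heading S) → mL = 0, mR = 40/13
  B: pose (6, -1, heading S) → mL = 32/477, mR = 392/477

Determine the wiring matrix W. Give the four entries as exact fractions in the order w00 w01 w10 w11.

obs A: pose=(-4,3,S) → sL=40/13, sR=40/13, mL=0, mR=40/13
obs B: pose=(6,-1,S) → sL=40/53, sR=8/9, mL=32/477, mR=392/477
sensor matrix S = [[40/13, 40/13], [40/53, 8/9]]; det S = 2560/6201
solve [mL_A; mL_B] = S·[w00; w01] and [mR_A; mR_B] = S·[w10; w11]:
  w00 = -1/2, w01 = 1/2, w10 = 1/2, w11 = 1/2

-1/2 1/2 1/2 1/2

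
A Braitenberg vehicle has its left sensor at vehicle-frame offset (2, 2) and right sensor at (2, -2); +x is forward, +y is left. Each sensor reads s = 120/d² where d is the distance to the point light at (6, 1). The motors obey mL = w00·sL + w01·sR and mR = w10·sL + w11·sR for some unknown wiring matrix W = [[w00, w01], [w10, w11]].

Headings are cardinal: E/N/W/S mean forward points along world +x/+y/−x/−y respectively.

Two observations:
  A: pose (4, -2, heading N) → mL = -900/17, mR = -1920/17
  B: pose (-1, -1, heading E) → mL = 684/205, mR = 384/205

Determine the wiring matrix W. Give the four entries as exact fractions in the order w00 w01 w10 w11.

1 -1/2 1 -1

obs A: pose=(4,-2,N) → sL=120/17, sR=120, mL=-900/17, mR=-1920/17
obs B: pose=(-1,-1,E) → sL=24/5, sR=120/41, mL=684/205, mR=384/205
sensor matrix S = [[120/17, 120], [24/5, 120/41]]; det S = -387072/697
solve [mL_A; mL_B] = S·[w00; w01] and [mR_A; mR_B] = S·[w10; w11]:
  w00 = 1, w01 = -1/2, w10 = 1, w11 = -1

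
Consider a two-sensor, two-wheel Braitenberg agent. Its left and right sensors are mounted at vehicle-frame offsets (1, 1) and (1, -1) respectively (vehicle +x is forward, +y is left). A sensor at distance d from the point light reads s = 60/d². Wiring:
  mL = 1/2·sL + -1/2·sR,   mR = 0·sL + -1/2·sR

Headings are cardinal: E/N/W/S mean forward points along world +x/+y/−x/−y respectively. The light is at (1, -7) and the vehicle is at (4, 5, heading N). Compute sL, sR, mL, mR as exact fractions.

60/173 12/37 72/6401 -6/37

left sensor world pos  = (3, 6); dL² = 173
right sensor world pos = (5, 6); dR² = 185
sL = 60/173 = 60/173
sR = 60/185 = 12/37
mL = 1/2·sL + -1/2·sR = 72/6401
mR = 0·sL + -1/2·sR = -6/37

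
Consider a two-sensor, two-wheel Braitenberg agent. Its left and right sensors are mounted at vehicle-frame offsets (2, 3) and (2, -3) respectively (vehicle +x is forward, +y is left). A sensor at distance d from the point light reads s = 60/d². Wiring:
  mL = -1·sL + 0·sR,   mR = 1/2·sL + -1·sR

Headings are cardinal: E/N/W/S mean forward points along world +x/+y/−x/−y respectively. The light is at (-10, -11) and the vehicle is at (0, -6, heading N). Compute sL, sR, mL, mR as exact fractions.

left sensor world pos  = (-3, -4); dL² = 98
right sensor world pos = (3, -4); dR² = 218
sL = 60/98 = 30/49
sR = 60/218 = 30/109
mL = -1·sL + 0·sR = -30/49
mR = 1/2·sL + -1·sR = 165/5341

30/49 30/109 -30/49 165/5341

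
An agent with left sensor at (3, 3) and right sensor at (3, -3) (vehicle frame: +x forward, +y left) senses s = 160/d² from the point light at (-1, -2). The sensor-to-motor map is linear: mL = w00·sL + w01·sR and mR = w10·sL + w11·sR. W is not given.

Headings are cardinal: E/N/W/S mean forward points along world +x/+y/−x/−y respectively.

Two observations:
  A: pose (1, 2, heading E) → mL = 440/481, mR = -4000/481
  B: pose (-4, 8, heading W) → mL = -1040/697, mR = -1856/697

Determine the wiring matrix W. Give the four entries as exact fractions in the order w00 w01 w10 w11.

obs A: pose=(1,2,E) → sL=80/37, sR=80/13, mL=440/481, mR=-4000/481
obs B: pose=(-4,8,W) → sL=32/17, sR=32/41, mL=-1040/697, mR=-1856/697
sensor matrix S = [[80/37, 80/13], [32/17, 32/41]]; det S = -3317760/335257
solve [mL_A; mL_B] = S·[w00; w01] and [mR_A; mR_B] = S·[w10; w11]:
  w00 = -1, w01 = 1/2, w10 = -1, w11 = -1

-1 1/2 -1 -1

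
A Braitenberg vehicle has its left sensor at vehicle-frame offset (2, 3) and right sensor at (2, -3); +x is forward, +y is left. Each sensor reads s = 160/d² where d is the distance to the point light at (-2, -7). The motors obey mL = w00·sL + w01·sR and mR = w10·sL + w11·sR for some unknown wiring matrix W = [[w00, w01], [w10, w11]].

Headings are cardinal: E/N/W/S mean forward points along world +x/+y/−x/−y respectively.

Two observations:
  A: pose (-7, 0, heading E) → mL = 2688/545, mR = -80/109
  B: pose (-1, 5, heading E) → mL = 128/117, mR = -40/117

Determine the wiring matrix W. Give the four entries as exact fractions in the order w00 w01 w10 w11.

-1 1 -1/2 0

obs A: pose=(-7,0,E) → sL=160/109, sR=32/5, mL=2688/545, mR=-80/109
obs B: pose=(-1,5,E) → sL=80/117, sR=16/9, mL=128/117, mR=-40/117
sensor matrix S = [[160/109, 32/5], [80/117, 16/9]]; det S = -22528/12753
solve [mL_A; mL_B] = S·[w00; w01] and [mR_A; mR_B] = S·[w10; w11]:
  w00 = -1, w01 = 1, w10 = -1/2, w11 = 0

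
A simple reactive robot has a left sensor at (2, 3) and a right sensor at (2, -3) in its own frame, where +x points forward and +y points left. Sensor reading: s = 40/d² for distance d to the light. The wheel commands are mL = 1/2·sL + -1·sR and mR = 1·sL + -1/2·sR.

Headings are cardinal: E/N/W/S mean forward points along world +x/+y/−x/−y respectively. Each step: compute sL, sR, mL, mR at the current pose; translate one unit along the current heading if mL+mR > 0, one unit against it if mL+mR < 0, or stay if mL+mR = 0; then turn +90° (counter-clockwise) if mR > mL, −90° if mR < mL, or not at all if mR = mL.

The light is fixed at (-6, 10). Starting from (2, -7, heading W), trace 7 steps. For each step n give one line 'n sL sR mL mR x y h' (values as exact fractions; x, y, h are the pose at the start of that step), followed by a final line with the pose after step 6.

0 10/109 5/29 -400/3161 35/6322 2 -7 W
1 8/101 40/397 -2452/40097 1156/40097 3 -7 S
2 4/29 20/241 -98/6989 674/6989 3 -6 E
3 8/49 8/73 -100/3577 388/3577 4 -6 N
4 10/97 5/26 -355/2522 35/5044 4 -5 W
5 8/97 40/353 -2468/34241 884/34241 5 -5 S
6 4/29 20/229 -122/6641 626/6641 5 -4 E
final 6 -4 N

n=0: pose=(2,-7,W); sL=10/109, sR=5/29; mL=-400/3161, mR=35/6322; mL+mR=-765/6322 → advance -1; mR−mL=835/6322 → turn +1·90°
n=1: pose=(3,-7,S); sL=8/101, sR=40/397; mL=-2452/40097, mR=1156/40097; mL+mR=-1296/40097 → advance -1; mR−mL=3608/40097 → turn +1·90°
n=2: pose=(3,-6,E); sL=4/29, sR=20/241; mL=-98/6989, mR=674/6989; mL+mR=576/6989 → advance +1; mR−mL=772/6989 → turn +1·90°
n=3: pose=(4,-6,N); sL=8/49, sR=8/73; mL=-100/3577, mR=388/3577; mL+mR=288/3577 → advance +1; mR−mL=488/3577 → turn +1·90°
n=4: pose=(4,-5,W); sL=10/97, sR=5/26; mL=-355/2522, mR=35/5044; mL+mR=-675/5044 → advance -1; mR−mL=745/5044 → turn +1·90°
n=5: pose=(5,-5,S); sL=8/97, sR=40/353; mL=-2468/34241, mR=884/34241; mL+mR=-1584/34241 → advance -1; mR−mL=3352/34241 → turn +1·90°
n=6: pose=(5,-4,E); sL=4/29, sR=20/229; mL=-122/6641, mR=626/6641; mL+mR=504/6641 → advance +1; mR−mL=748/6641 → turn +1·90°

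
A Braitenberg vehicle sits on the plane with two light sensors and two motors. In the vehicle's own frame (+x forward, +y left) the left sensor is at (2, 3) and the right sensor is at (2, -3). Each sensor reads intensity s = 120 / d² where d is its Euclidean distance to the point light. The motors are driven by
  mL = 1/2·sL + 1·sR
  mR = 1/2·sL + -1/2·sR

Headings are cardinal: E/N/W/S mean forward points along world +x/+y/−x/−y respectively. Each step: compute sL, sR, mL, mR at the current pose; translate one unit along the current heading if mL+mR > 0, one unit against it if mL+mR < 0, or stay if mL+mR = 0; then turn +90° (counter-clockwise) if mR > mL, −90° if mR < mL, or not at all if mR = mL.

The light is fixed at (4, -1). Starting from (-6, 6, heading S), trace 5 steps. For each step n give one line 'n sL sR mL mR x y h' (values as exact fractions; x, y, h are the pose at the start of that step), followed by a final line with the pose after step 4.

n=0: pose=(-6,6,S); sL=60/37, sR=60/97; mL=5130/3589, mR=1800/3589; mL+mR=6930/3589 → advance +1; mR−mL=-90/97 → turn -1·90°
n=1: pose=(-6,5,W); sL=40/51, sR=8/15; mL=236/255, mR=32/255; mL+mR=268/255 → advance +1; mR−mL=-4/5 → turn -1·90°
n=2: pose=(-7,5,N); sL=6/13, sR=15/16; mL=243/208, mR=-99/416; mL+mR=387/416 → advance +1; mR−mL=-45/32 → turn -1·90°
n=3: pose=(-7,6,E); sL=120/181, sR=120/97; mL=27540/17557, mR=-5040/17557; mL+mR=22500/17557 → advance +1; mR−mL=-180/97 → turn -1·90°
n=4: pose=(-6,6,S); sL=60/37, sR=60/97; mL=5130/3589, mR=1800/3589; mL+mR=6930/3589 → advance +1; mR−mL=-90/97 → turn -1·90°

0 60/37 60/97 5130/3589 1800/3589 -6 6 S
1 40/51 8/15 236/255 32/255 -6 5 W
2 6/13 15/16 243/208 -99/416 -7 5 N
3 120/181 120/97 27540/17557 -5040/17557 -7 6 E
4 60/37 60/97 5130/3589 1800/3589 -6 6 S
final -6 5 W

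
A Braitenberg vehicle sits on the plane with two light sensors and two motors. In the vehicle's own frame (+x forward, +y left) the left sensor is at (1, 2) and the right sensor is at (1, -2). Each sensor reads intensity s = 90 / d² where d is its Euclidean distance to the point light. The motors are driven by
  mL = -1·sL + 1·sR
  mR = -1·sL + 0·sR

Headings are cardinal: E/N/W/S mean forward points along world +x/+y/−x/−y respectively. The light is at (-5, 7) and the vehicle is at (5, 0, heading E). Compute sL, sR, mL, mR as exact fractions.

left sensor world pos  = (6, 2); dL² = 146
right sensor world pos = (6, -2); dR² = 202
sL = 90/146 = 45/73
sR = 90/202 = 45/101
mL = -1·sL + 1·sR = -1260/7373
mR = -1·sL + 0·sR = -45/73

45/73 45/101 -1260/7373 -45/73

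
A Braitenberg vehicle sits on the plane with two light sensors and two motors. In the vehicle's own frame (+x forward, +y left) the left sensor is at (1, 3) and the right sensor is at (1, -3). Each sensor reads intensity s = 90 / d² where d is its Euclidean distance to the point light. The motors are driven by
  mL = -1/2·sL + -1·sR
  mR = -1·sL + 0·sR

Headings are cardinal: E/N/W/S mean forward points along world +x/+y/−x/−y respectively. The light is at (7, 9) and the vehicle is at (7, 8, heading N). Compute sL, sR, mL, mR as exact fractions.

10 10 -15 -10

left sensor world pos  = (4, 9); dL² = 9
right sensor world pos = (10, 9); dR² = 9
sL = 90/9 = 10
sR = 90/9 = 10
mL = -1/2·sL + -1·sR = -15
mR = -1·sL + 0·sR = -10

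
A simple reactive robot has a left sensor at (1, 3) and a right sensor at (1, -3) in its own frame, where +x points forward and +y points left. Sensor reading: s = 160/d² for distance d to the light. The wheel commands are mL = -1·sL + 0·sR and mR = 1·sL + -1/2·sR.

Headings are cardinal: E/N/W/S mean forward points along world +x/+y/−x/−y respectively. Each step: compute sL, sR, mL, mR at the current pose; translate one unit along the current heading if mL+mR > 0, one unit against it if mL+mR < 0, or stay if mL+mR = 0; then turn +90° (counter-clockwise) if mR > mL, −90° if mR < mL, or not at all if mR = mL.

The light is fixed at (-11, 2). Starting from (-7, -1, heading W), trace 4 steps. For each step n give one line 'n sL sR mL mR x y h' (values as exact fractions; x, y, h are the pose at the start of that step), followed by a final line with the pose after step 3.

0 32/9 160/9 -32/9 -16/3 -7 -1 W
1 20 40/17 -20 320/17 -6 -1 N
2 32/13 160/17 -32/13 -496/221 -6 -2 W
3 80/53 80/17 -80/53 -760/901 -5 -2 S
final -5 -1 E

n=0: pose=(-7,-1,W); sL=32/9, sR=160/9; mL=-32/9, mR=-16/3; mL+mR=-80/9 → advance -1; mR−mL=-16/9 → turn -1·90°
n=1: pose=(-6,-1,N); sL=20, sR=40/17; mL=-20, mR=320/17; mL+mR=-20/17 → advance -1; mR−mL=660/17 → turn +1·90°
n=2: pose=(-6,-2,W); sL=32/13, sR=160/17; mL=-32/13, mR=-496/221; mL+mR=-80/17 → advance -1; mR−mL=48/221 → turn +1·90°
n=3: pose=(-5,-2,S); sL=80/53, sR=80/17; mL=-80/53, mR=-760/901; mL+mR=-40/17 → advance -1; mR−mL=600/901 → turn +1·90°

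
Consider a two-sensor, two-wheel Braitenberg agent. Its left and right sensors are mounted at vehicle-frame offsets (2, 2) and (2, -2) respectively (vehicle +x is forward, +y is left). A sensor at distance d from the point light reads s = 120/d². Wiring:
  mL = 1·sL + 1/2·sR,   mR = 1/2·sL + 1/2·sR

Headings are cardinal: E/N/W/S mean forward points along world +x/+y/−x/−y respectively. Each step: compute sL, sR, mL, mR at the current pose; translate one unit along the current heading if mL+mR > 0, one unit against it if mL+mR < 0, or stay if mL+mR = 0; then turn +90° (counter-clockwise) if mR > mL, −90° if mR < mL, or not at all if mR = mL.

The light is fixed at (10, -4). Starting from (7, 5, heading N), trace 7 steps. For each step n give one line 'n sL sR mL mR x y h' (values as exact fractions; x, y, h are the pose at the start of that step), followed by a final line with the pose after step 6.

0 60/73 60/61 5850/4453 4020/4453 7 5 N
1 24/29 24/13 660/377 504/377 7 6 E
2 15/8 3/2 21/8 27/16 8 6 S
3 24/13 120/137 4068/1781 2424/1781 8 5 W
4 60/73 60/61 5850/4453 4020/4453 7 5 N
5 24/29 24/13 660/377 504/377 7 6 E
6 15/8 3/2 21/8 27/16 8 6 S
final 8 5 W

n=0: pose=(7,5,N); sL=60/73, sR=60/61; mL=5850/4453, mR=4020/4453; mL+mR=9870/4453 → advance +1; mR−mL=-30/73 → turn -1·90°
n=1: pose=(7,6,E); sL=24/29, sR=24/13; mL=660/377, mR=504/377; mL+mR=1164/377 → advance +1; mR−mL=-12/29 → turn -1·90°
n=2: pose=(8,6,S); sL=15/8, sR=3/2; mL=21/8, mR=27/16; mL+mR=69/16 → advance +1; mR−mL=-15/16 → turn -1·90°
n=3: pose=(8,5,W); sL=24/13, sR=120/137; mL=4068/1781, mR=2424/1781; mL+mR=6492/1781 → advance +1; mR−mL=-12/13 → turn -1·90°
n=4: pose=(7,5,N); sL=60/73, sR=60/61; mL=5850/4453, mR=4020/4453; mL+mR=9870/4453 → advance +1; mR−mL=-30/73 → turn -1·90°
n=5: pose=(7,6,E); sL=24/29, sR=24/13; mL=660/377, mR=504/377; mL+mR=1164/377 → advance +1; mR−mL=-12/29 → turn -1·90°
n=6: pose=(8,6,S); sL=15/8, sR=3/2; mL=21/8, mR=27/16; mL+mR=69/16 → advance +1; mR−mL=-15/16 → turn -1·90°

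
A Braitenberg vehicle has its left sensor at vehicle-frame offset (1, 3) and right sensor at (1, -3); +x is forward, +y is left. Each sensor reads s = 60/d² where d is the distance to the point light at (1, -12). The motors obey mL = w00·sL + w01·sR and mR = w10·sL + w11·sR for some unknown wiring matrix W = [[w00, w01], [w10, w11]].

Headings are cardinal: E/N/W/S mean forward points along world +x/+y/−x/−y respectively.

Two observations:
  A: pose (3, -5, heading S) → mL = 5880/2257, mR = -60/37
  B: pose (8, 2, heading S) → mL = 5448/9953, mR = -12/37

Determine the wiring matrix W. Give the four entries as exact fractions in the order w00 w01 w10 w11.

1 1 0 -1

obs A: pose=(3,-5,S) → sL=60/61, sR=60/37, mL=5880/2257, mR=-60/37
obs B: pose=(8,2,S) → sL=60/269, sR=12/37, mL=5448/9953, mR=-12/37
sensor matrix S = [[60/61, 60/37], [60/269, 12/37]]; det S = -25920/607133
solve [mL_A; mL_B] = S·[w00; w01] and [mR_A; mR_B] = S·[w10; w11]:
  w00 = 1, w01 = 1, w10 = 0, w11 = -1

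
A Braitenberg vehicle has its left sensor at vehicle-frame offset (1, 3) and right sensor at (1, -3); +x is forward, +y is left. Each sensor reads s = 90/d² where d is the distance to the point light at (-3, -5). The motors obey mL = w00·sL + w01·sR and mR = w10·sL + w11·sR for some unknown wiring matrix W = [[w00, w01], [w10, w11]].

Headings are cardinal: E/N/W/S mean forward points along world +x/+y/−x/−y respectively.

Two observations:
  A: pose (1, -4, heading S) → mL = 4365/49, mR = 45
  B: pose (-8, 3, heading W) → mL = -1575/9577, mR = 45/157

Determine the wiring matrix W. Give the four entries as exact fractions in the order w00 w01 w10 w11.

obs A: pose=(1,-4,S) → sL=90/49, sR=90, mL=4365/49, mR=45
obs B: pose=(-8,3,W) → sL=90/61, sR=90/157, mL=-1575/9577, mR=45/157
sensor matrix S = [[90/49, 90], [90/61, 90/157]]; det S = -61819200/469273
solve [mL_A; mL_B] = S·[w00; w01] and [mR_A; mR_B] = S·[w10; w11]:
  w00 = -1/2, w01 = 1, w10 = 0, w11 = 1/2

-1/2 1 0 1/2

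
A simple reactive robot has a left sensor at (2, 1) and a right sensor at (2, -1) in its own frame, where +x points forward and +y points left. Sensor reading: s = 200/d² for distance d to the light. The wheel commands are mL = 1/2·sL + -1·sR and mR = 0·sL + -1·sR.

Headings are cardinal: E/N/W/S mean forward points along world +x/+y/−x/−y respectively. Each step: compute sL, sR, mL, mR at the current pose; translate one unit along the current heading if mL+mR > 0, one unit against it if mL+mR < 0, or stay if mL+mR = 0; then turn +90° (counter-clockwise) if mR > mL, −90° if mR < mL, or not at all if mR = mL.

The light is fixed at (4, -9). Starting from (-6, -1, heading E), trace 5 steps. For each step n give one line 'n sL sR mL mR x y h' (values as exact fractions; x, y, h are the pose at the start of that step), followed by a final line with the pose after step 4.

n=0: pose=(-6,-1,E); sL=40/29, sR=200/113; mL=-3540/3277, mR=-200/113; mL+mR=-9340/3277 → advance -1; mR−mL=-20/29 → turn -1·90°
n=1: pose=(-7,-1,S); sL=25/17, sR=10/9; mL=-115/306, mR=-10/9; mL+mR=-455/306 → advance -1; mR−mL=-25/34 → turn -1·90°
n=2: pose=(-7,0,W); sL=200/233, sR=200/269; mL=-19700/62677, mR=-200/269; mL+mR=-66300/62677 → advance -1; mR−mL=-100/233 → turn -1·90°
n=3: pose=(-6,0,N); sL=100/121, sR=100/101; mL=-7050/12221, mR=-100/101; mL+mR=-19150/12221 → advance -1; mR−mL=-50/121 → turn -1·90°
n=4: pose=(-6,-1,E); sL=40/29, sR=200/113; mL=-3540/3277, mR=-200/113; mL+mR=-9340/3277 → advance -1; mR−mL=-20/29 → turn -1·90°

0 40/29 200/113 -3540/3277 -200/113 -6 -1 E
1 25/17 10/9 -115/306 -10/9 -7 -1 S
2 200/233 200/269 -19700/62677 -200/269 -7 0 W
3 100/121 100/101 -7050/12221 -100/101 -6 0 N
4 40/29 200/113 -3540/3277 -200/113 -6 -1 E
final -7 -1 S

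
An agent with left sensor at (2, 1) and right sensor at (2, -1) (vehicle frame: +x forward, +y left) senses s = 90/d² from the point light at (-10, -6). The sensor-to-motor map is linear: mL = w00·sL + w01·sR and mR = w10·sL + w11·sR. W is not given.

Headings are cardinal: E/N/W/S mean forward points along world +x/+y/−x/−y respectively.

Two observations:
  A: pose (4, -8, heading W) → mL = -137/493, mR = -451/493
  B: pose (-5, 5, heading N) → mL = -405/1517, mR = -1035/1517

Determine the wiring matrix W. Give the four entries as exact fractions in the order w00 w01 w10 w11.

obs A: pose=(4,-8,W) → sL=10/17, sR=18/29, mL=-137/493, mR=-451/493
obs B: pose=(-5,5,N) → sL=18/37, sR=18/41, mL=-405/1517, mR=-1035/1517
sensor matrix S = [[10/17, 18/29], [18/37, 18/41]]; det S = -32688/747881
solve [mL_A; mL_B] = S·[w00; w01] and [mR_A; mR_B] = S·[w10; w11]:
  w00 = -1, w01 = 1/2, w10 = -1/2, w11 = -1

-1 1/2 -1/2 -1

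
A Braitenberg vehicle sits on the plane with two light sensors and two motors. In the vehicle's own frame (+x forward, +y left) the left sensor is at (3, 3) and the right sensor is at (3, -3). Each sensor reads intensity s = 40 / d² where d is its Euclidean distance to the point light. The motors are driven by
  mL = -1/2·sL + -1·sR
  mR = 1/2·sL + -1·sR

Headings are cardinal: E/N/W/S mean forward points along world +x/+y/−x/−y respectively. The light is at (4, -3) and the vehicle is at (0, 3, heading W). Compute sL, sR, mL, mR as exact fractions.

20/29 4/13 -246/377 14/377

left sensor world pos  = (-3, 0); dL² = 58
right sensor world pos = (-3, 6); dR² = 130
sL = 40/58 = 20/29
sR = 40/130 = 4/13
mL = -1/2·sL + -1·sR = -246/377
mR = 1/2·sL + -1·sR = 14/377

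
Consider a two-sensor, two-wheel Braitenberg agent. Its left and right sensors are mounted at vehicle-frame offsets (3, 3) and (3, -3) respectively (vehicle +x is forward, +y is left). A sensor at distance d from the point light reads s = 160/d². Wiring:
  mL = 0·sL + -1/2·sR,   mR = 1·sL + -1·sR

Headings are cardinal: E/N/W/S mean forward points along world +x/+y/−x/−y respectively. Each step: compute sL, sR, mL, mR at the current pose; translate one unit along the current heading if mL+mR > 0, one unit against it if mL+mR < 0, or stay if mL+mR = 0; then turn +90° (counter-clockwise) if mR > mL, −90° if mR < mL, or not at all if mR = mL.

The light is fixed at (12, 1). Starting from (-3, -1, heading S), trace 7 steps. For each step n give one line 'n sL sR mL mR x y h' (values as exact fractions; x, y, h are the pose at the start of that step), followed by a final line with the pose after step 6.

0 160/169 160/349 -80/349 28800/58981 -3 -1 S
1 10/9 8/9 -4/9 2/9 -3 -2 E
2 160/361 160/169 -80/169 -30720/61009 -4 -2 N
3 16/17 80/109 -40/109 384/1853 -4 -3 E
4 160/401 160/197 -80/197 -32640/78997 -5 -3 N
5 4/5 8/13 -4/13 12/65 -5 -4 E
6 32/89 160/229 -80/229 -6912/20381 -6 -4 N
final -6 -5 W

n=0: pose=(-3,-1,S); sL=160/169, sR=160/349; mL=-80/349, mR=28800/58981; mL+mR=15280/58981 → advance +1; mR−mL=42320/58981 → turn +1·90°
n=1: pose=(-3,-2,E); sL=10/9, sR=8/9; mL=-4/9, mR=2/9; mL+mR=-2/9 → advance -1; mR−mL=2/3 → turn +1·90°
n=2: pose=(-4,-2,N); sL=160/361, sR=160/169; mL=-80/169, mR=-30720/61009; mL+mR=-59600/61009 → advance -1; mR−mL=-1840/61009 → turn -1·90°
n=3: pose=(-4,-3,E); sL=16/17, sR=80/109; mL=-40/109, mR=384/1853; mL+mR=-296/1853 → advance -1; mR−mL=1064/1853 → turn +1·90°
n=4: pose=(-5,-3,N); sL=160/401, sR=160/197; mL=-80/197, mR=-32640/78997; mL+mR=-64720/78997 → advance -1; mR−mL=-560/78997 → turn -1·90°
n=5: pose=(-5,-4,E); sL=4/5, sR=8/13; mL=-4/13, mR=12/65; mL+mR=-8/65 → advance -1; mR−mL=32/65 → turn +1·90°
n=6: pose=(-6,-4,N); sL=32/89, sR=160/229; mL=-80/229, mR=-6912/20381; mL+mR=-14032/20381 → advance -1; mR−mL=208/20381 → turn +1·90°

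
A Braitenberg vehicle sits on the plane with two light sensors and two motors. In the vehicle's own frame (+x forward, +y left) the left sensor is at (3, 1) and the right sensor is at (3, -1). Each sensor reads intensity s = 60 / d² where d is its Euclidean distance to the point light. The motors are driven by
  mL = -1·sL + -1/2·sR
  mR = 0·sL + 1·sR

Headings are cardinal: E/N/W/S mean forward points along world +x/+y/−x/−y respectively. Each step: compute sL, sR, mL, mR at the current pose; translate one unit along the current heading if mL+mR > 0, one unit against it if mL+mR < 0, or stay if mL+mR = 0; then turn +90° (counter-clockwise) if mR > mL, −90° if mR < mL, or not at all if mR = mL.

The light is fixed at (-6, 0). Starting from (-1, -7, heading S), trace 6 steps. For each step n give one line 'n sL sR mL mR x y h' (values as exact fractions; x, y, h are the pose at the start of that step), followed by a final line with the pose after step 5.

0 15/34 15/29 -345/493 15/29 -1 -7 S
1 60/89 60/113 -9450/10057 60/113 -1 -6 E
2 10/3 30/17 -215/51 30/17 -2 -6 N
3 12/13 60/37 -834/481 60/37 -2 -7 W
4 15/34 15/29 -345/493 15/29 -1 -7 S
5 60/89 60/113 -9450/10057 60/113 -1 -6 E
final -2 -6 N

n=0: pose=(-1,-7,S); sL=15/34, sR=15/29; mL=-345/493, mR=15/29; mL+mR=-90/493 → advance -1; mR−mL=600/493 → turn +1·90°
n=1: pose=(-1,-6,E); sL=60/89, sR=60/113; mL=-9450/10057, mR=60/113; mL+mR=-4110/10057 → advance -1; mR−mL=14790/10057 → turn +1·90°
n=2: pose=(-2,-6,N); sL=10/3, sR=30/17; mL=-215/51, mR=30/17; mL+mR=-125/51 → advance -1; mR−mL=305/51 → turn +1·90°
n=3: pose=(-2,-7,W); sL=12/13, sR=60/37; mL=-834/481, mR=60/37; mL+mR=-54/481 → advance -1; mR−mL=1614/481 → turn +1·90°
n=4: pose=(-1,-7,S); sL=15/34, sR=15/29; mL=-345/493, mR=15/29; mL+mR=-90/493 → advance -1; mR−mL=600/493 → turn +1·90°
n=5: pose=(-1,-6,E); sL=60/89, sR=60/113; mL=-9450/10057, mR=60/113; mL+mR=-4110/10057 → advance -1; mR−mL=14790/10057 → turn +1·90°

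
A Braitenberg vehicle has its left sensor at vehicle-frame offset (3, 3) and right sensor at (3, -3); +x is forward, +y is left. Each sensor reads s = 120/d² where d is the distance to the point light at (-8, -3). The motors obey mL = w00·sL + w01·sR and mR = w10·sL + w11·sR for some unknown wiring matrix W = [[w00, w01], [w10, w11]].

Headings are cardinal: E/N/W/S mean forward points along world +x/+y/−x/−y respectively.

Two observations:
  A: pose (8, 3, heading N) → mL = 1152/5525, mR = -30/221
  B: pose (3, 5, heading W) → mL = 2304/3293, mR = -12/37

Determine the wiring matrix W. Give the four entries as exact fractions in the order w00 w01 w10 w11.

obs A: pose=(8,3,N) → sL=12/25, sR=60/221, mL=1152/5525, mR=-30/221
obs B: pose=(3,5,W) → sL=120/89, sR=24/37, mL=2304/3293, mR=-12/37
sensor matrix S = [[12/25, 60/221], [120/89, 24/37]]; det S = -995328/18193825
solve [mL_A; mL_B] = S·[w00; w01] and [mR_A; mR_B] = S·[w10; w11]:
  w00 = 1, w01 = -1, w10 = 0, w11 = -1/2

1 -1 0 -1/2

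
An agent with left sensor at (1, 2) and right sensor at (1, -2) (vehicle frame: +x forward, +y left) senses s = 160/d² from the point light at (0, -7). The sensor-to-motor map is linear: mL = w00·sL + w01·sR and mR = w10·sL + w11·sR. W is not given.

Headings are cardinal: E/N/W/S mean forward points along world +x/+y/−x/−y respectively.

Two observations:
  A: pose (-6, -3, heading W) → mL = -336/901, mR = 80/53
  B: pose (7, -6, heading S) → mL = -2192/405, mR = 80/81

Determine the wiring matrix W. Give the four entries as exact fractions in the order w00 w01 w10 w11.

1/2 -1 1/2 0

obs A: pose=(-6,-3,W) → sL=160/53, sR=32/17, mL=-336/901, mR=80/53
obs B: pose=(7,-6,S) → sL=160/81, sR=32/5, mL=-2192/405, mR=80/81
sensor matrix S = [[160/53, 32/17], [160/81, 32/5]]; det S = 1138688/72981
solve [mL_A; mL_B] = S·[w00; w01] and [mR_A; mR_B] = S·[w10; w11]:
  w00 = 1/2, w01 = -1, w10 = 1/2, w11 = 0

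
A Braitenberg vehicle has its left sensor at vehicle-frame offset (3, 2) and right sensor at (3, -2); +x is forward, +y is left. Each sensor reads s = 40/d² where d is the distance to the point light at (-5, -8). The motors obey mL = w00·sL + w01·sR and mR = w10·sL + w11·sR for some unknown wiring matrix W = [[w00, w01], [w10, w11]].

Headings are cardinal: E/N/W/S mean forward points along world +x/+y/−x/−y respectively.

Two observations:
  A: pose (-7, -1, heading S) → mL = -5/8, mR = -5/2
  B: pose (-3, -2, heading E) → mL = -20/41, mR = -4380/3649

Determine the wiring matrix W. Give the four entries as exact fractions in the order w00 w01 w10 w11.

obs A: pose=(-7,-1,S) → sL=5/2, sR=5/4, mL=-5/8, mR=-5/2
obs B: pose=(-3,-2,E) → sL=40/89, sR=40/41, mL=-20/41, mR=-4380/3649
sensor matrix S = [[5/2, 5/4], [40/89, 40/41]]; det S = 6850/3649
solve [mL_A; mL_B] = S·[w00; w01] and [mR_A; mR_B] = S·[w10; w11]:
  w00 = 0, w01 = -1/2, w10 = -1/2, w11 = -1

0 -1/2 -1/2 -1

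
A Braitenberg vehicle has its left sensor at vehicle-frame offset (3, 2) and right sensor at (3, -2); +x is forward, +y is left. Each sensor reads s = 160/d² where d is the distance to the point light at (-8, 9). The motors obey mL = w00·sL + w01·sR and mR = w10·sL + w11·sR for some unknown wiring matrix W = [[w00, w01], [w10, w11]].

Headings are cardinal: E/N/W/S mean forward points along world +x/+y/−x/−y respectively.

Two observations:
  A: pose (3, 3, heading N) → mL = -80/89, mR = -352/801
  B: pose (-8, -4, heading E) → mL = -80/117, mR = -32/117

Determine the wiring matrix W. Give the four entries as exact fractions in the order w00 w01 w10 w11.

obs A: pose=(3,3,N) → sL=16/9, sR=80/89, mL=-80/89, mR=-352/801
obs B: pose=(-8,-4,E) → sL=16/13, sR=80/117, mL=-80/117, mR=-32/117
sensor matrix S = [[16/9, 80/89], [16/13, 80/117]]; det S = 10240/93717
solve [mL_A; mL_B] = S·[w00; w01] and [mR_A; mR_B] = S·[w10; w11]:
  w00 = 0, w01 = -1, w10 = -1/2, w11 = 1/2

0 -1 -1/2 1/2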